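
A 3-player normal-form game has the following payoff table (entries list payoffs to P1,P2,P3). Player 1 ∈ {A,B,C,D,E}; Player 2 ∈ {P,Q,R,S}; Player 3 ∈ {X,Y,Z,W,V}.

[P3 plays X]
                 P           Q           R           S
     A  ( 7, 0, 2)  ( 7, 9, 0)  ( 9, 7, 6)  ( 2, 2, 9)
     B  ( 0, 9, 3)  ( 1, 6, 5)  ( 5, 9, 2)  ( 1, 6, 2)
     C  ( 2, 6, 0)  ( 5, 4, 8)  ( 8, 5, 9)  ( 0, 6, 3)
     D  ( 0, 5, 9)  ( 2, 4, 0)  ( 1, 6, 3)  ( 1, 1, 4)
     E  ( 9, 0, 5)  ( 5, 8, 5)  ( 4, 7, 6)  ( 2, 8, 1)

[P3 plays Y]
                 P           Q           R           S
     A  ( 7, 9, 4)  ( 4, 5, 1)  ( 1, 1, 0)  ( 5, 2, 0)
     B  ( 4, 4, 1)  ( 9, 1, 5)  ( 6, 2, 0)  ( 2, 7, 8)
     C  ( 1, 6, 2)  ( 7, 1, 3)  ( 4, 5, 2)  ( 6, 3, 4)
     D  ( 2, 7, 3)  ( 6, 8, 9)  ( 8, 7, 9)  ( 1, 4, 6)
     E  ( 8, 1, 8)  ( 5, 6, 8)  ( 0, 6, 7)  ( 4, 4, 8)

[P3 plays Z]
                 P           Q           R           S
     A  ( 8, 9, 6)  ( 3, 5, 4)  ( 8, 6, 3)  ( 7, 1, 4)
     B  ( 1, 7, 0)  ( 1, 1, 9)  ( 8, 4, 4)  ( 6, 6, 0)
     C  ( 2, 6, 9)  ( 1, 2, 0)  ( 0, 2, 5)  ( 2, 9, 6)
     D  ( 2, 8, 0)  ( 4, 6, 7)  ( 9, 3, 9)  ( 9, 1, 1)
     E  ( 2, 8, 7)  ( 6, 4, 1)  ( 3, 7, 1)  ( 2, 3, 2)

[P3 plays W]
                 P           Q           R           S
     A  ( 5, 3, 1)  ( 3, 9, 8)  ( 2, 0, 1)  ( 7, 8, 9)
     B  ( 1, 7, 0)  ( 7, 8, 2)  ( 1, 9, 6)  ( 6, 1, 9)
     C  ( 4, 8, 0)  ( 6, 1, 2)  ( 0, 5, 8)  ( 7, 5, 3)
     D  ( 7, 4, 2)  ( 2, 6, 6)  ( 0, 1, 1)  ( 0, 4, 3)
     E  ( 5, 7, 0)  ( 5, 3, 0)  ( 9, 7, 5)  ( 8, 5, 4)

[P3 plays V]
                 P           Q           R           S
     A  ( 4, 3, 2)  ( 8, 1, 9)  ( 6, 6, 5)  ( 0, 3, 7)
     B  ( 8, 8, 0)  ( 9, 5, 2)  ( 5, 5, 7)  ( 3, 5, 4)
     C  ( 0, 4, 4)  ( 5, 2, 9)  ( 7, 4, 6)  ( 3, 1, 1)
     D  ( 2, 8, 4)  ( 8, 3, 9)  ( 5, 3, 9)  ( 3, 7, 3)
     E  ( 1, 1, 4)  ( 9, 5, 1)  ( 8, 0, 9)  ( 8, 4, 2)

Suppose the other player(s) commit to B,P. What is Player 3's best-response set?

u_3(X vs B,P) = 3
u_3(Y vs B,P) = 1
u_3(Z vs B,P) = 0
u_3(W vs B,P) = 0
u_3(V vs B,P) = 0
max payoff 3 at {X}

argmax u_3 = {X}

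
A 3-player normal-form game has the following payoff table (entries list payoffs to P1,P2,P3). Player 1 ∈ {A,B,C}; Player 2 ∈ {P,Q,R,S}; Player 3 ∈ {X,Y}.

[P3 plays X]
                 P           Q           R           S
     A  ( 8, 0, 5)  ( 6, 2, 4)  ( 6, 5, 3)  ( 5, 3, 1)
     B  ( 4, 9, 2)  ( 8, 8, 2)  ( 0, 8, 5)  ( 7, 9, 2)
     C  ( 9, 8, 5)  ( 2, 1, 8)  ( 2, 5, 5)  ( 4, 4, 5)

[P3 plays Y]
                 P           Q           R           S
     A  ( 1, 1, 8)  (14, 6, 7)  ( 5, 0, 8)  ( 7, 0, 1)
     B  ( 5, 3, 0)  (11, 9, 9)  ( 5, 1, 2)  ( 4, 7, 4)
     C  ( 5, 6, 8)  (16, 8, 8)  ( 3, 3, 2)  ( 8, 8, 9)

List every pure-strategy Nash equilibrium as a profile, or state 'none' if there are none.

NE set: (C,Q,Y), (C,S,Y)

(A,P,X): not NE [P1→C gives 9>8; P2→R gives 5>0; P3→Y gives 8>5]
(A,P,Y): not NE [P1→C gives 5>1; P2→Q gives 6>1]
(A,Q,X): not NE [P1→B gives 8>6; P2→R gives 5>2; P3→Y gives 7>4]
(A,Q,Y): not NE [P1→C gives 16>14]
(A,R,X): not NE [P3→Y gives 8>3]
(A,R,Y): not NE [P2→Q gives 6>0]
(A,S,X): not NE [P1→B gives 7>5; P2→R gives 5>3]
(A,S,Y): not NE [P1→C gives 8>7; P2→Q gives 6>0]
(B,P,X): not NE [P1→C gives 9>4]
(B,P,Y): not NE [P2→Q gives 9>3; P3→X gives 2>0]
(B,Q,X): not NE [P2→S gives 9>8; P3→Y gives 9>2]
(B,Q,Y): not NE [P1→C gives 16>11]
(B,R,X): not NE [P1→A gives 6>0; P2→S gives 9>8]
(B,R,Y): not NE [P2→Q gives 9>1; P3→X gives 5>2]
(B,S,X): not NE [P3→Y gives 4>2]
(B,S,Y): not NE [P1→C gives 8>4; P2→Q gives 9>7]
(C,P,X): not NE [P3→Y gives 8>5]
(C,P,Y): not NE [P2→S gives 8>6]
(C,Q,X): not NE [P1→B gives 8>2; P2→P gives 8>1]
(C,Q,Y): NE
(C,R,X): not NE [P1→A gives 6>2; P2→P gives 8>5]
(C,R,Y): not NE [P1→B gives 5>3; P2→S gives 8>3; P3→X gives 5>2]
(C,S,X): not NE [P1→B gives 7>4; P2→P gives 8>4; P3→Y gives 9>5]
(C,S,Y): NE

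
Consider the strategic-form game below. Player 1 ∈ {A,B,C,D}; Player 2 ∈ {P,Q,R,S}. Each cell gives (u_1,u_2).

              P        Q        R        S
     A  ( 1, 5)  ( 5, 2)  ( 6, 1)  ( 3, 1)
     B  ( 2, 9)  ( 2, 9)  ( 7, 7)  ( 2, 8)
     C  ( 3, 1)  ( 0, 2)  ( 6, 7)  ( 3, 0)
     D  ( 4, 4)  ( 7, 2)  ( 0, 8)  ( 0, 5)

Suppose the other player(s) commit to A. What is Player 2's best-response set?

BR_2 = {P}

u_2(P vs A) = 5
u_2(Q vs A) = 2
u_2(R vs A) = 1
u_2(S vs A) = 1
max payoff 5 at {P}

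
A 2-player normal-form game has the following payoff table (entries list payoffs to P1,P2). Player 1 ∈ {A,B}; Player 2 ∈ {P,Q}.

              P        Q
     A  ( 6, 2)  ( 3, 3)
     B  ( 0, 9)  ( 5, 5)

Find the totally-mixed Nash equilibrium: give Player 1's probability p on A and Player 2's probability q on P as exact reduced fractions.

P1 indiff ⇒ q·6+(1-q)·3 = q·0+(1-q)·5 ⇒ q(6) = (1-q)(2) ⇒ q = 1/4
P2 indiff ⇒ p·2+(1-p)·9 = p·3+(1-p)·5 ⇒ p(-1) = (1-p)(-4) ⇒ p = 4/5

p=4/5, q=1/4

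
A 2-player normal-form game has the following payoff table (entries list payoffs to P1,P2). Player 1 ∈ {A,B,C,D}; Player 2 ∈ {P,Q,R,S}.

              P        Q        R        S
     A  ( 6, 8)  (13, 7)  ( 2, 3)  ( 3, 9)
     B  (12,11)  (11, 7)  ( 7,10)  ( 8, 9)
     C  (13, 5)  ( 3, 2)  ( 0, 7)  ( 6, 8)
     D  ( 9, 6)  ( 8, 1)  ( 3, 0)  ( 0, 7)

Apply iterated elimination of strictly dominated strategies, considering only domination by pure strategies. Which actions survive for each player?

Survivors P1:{B,C} P2:{P,R,S}

P1 drop D (B beats it: P:12>9 Q:11>8 R:7>3 S:8>0)
P2 drop Q (P beats it: A:8>7 B:11>7 C:5>2)
P1 drop A (B beats it: P:12>6 R:7>2 S:8>3)
P1→{B,C} P2→{P,R,S}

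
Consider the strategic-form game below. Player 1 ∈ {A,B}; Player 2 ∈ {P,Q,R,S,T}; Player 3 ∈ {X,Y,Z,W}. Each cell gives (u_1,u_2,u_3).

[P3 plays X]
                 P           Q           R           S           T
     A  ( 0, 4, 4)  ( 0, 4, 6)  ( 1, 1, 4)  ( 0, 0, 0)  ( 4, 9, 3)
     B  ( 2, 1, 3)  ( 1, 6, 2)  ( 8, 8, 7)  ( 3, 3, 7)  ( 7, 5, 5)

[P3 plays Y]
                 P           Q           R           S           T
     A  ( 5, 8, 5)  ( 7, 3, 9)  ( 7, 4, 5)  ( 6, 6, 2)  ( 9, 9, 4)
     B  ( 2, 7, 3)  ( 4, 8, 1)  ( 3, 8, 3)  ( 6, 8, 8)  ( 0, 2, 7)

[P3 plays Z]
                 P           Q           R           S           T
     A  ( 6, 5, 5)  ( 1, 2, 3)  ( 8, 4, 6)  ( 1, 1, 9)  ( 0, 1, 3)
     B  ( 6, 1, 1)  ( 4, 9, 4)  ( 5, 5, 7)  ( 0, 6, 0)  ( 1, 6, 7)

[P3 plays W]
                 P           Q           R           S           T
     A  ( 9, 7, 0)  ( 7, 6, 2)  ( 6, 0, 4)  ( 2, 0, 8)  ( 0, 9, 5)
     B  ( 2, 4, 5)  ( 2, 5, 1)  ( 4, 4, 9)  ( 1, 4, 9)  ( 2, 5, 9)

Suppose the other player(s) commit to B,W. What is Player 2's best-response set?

BR_2 = {Q,T}

u_2(P vs B,W) = 4
u_2(Q vs B,W) = 5
u_2(R vs B,W) = 4
u_2(S vs B,W) = 4
u_2(T vs B,W) = 5
max payoff 5 at {Q,T}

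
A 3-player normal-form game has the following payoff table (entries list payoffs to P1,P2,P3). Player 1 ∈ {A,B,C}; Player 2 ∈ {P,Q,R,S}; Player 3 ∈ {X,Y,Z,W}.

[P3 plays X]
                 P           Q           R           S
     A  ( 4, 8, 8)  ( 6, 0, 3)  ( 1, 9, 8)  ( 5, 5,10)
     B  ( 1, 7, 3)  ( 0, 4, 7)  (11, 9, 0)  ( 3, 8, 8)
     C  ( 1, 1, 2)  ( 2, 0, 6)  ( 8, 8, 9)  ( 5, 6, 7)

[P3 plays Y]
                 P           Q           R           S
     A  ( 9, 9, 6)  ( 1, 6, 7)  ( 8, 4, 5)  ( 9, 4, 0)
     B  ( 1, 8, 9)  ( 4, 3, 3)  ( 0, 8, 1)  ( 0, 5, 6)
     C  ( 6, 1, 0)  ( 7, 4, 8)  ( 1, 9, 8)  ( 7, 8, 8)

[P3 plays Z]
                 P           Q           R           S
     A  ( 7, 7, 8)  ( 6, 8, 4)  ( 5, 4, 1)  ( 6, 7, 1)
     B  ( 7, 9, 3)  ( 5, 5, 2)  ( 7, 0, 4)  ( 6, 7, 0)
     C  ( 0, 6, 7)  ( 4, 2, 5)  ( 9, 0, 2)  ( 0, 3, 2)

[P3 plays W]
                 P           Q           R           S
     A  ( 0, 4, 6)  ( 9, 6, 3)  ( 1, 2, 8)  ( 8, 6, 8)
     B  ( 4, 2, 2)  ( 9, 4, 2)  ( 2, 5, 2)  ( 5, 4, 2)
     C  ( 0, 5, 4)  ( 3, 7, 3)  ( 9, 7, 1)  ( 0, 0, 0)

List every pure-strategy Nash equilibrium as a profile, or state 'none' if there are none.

(A,P,X): not NE [P2→R gives 9>8]
(A,P,Y): not NE [P3→Z gives 8>6]
(A,P,Z): not NE [P2→Q gives 8>7]
(A,P,W): not NE [P1→B gives 4>0; P2→S gives 6>4; P3→Z gives 8>6]
(A,Q,X): not NE [P2→R gives 9>0; P3→Y gives 7>3]
(A,Q,Y): not NE [P1→C gives 7>1; P2→P gives 9>6]
(A,Q,Z): not NE [P3→Y gives 7>4]
(A,Q,W): not NE [P3→Y gives 7>3]
(A,R,X): not NE [P1→B gives 11>1]
(A,R,Y): not NE [P2→P gives 9>4; P3→W gives 8>5]
(A,R,Z): not NE [P1→C gives 9>5; P2→Q gives 8>4; P3→W gives 8>1]
(A,R,W): not NE [P1→C gives 9>1; P2→S gives 6>2]
(A,S,X): not NE [P2→R gives 9>5]
(A,S,Y): not NE [P2→P gives 9>4; P3→X gives 10>0]
(A,S,Z): not NE [P2→Q gives 8>7; P3→X gives 10>1]
(A,S,W): not NE [P3→X gives 10>8]
(B,P,X): not NE [P1→A gives 4>1; P2→R gives 9>7; P3→Y gives 9>3]
(B,P,Y): not NE [P1→A gives 9>1]
(B,P,Z): not NE [P3→Y gives 9>3]
(B,P,W): not NE [P2→R gives 5>2; P3→Y gives 9>2]
(B,Q,X): not NE [P1→A gives 6>0; P2→R gives 9>4]
(B,Q,Y): not NE [P1→C gives 7>4; P2→R gives 8>3; P3→X gives 7>3]
(B,Q,Z): not NE [P1→A gives 6>5; P2→P gives 9>5; P3→X gives 7>2]
(B,Q,W): not NE [P2→R gives 5>4; P3→X gives 7>2]
(B,R,X): not NE [P3→Z gives 4>0]
(B,R,Y): not NE [P1→A gives 8>0; P3→Z gives 4>1]
(B,R,Z): not NE [P1→C gives 9>7; P2→P gives 9>0]
(B,R,W): not NE [P1→C gives 9>2; P3→Z gives 4>2]
(B,S,X): not NE [P1→C gives 5>3; P2→R gives 9>8]
(B,S,Y): not NE [P1→A gives 9>0; P2→R gives 8>5; P3→X gives 8>6]
(B,S,Z): not NE [P2→P gives 9>7; P3→X gives 8>0]
(B,S,W): not NE [P1→A gives 8>5; P2→R gives 5>4; P3→X gives 8>2]
(C,P,X): not NE [P1→A gives 4>1; P2→R gives 8>1; P3→Z gives 7>2]
(C,P,Y): not NE [P1→A gives 9>6; P2→R gives 9>1; P3→Z gives 7>0]
(C,P,Z): not NE [P1→B gives 7>0]
(C,P,W): not NE [P1→B gives 4>0; P2→R gives 7>5; P3→Z gives 7>4]
(C,Q,X): not NE [P1→A gives 6>2; P2→R gives 8>0; P3→Y gives 8>6]
(C,Q,Y): not NE [P2→R gives 9>4]
(C,Q,Z): not NE [P1→A gives 6>4; P2→P gives 6>2; P3→Y gives 8>5]
(C,Q,W): not NE [P1→B gives 9>3; P3→Y gives 8>3]
(C,R,X): not NE [P1→B gives 11>8]
(C,R,Y): not NE [P1→A gives 8>1; P3→X gives 9>8]
(C,R,Z): not NE [P2→P gives 6>0; P3→X gives 9>2]
(C,R,W): not NE [P3→X gives 9>1]
(C,S,X): not NE [P2→R gives 8>6; P3→Y gives 8>7]
(C,S,Y): not NE [P1→A gives 9>7; P2→R gives 9>8]
(C,S,Z): not NE [P1→B gives 6>0; P2→P gives 6>3; P3→Y gives 8>2]
(C,S,W): not NE [P1→A gives 8>0; P2→R gives 7>0; P3→Y gives 8>0]

No pure NE.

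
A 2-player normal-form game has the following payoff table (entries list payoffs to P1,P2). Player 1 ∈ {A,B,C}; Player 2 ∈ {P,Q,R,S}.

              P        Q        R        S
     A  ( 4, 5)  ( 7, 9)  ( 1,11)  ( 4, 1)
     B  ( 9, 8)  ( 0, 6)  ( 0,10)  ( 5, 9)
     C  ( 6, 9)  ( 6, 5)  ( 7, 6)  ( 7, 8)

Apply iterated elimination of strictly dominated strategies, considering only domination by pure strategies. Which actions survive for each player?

Remaining: P1:{B,C} P2:{P,R,S}

P2 drop Q (R beats it: A:11>9 B:10>6 C:6>5)
P1 drop A (C beats it: P:6>4 R:7>1 S:7>4)
P1→{B,C} P2→{P,R,S}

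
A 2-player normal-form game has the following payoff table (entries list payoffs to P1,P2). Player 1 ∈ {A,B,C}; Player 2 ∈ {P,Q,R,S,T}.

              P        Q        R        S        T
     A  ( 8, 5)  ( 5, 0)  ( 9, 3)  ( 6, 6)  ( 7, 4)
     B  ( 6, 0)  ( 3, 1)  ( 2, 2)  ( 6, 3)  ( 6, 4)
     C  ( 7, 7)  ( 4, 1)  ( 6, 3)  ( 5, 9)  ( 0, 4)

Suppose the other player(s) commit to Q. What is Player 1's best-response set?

u_1(A vs Q) = 5
u_1(B vs Q) = 3
u_1(C vs Q) = 4
max payoff 5 at {A}

argmax u_1 = {A}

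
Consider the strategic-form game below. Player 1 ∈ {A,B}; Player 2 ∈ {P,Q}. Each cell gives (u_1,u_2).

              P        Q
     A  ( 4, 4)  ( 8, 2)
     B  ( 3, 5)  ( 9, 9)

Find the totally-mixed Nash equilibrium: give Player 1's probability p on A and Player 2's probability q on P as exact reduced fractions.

P1 indiff ⇒ q·4+(1-q)·8 = q·3+(1-q)·9 ⇒ q(1) = (1-q)(1) ⇒ q = 1/2
P2 indiff ⇒ p·4+(1-p)·5 = p·2+(1-p)·9 ⇒ p(2) = (1-p)(4) ⇒ p = 2/3

p=2/3, q=1/2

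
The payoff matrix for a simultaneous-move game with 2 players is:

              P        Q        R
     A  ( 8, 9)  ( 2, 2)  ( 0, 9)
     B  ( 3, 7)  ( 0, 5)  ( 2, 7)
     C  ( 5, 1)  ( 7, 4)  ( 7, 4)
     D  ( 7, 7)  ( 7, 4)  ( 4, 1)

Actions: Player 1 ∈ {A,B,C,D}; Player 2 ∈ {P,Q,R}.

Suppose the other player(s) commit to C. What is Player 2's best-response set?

BR_2 = {Q,R}

u_2(P vs C) = 1
u_2(Q vs C) = 4
u_2(R vs C) = 4
max payoff 4 at {Q,R}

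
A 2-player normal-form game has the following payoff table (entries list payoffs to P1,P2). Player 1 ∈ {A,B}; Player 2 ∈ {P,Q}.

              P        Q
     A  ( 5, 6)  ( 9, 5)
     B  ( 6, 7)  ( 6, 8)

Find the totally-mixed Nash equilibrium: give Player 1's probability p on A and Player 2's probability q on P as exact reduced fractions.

p=1/2, q=3/4

P1 indiff ⇒ q·5+(1-q)·9 = q·6+(1-q)·6 ⇒ q(-1) = (1-q)(-3) ⇒ q = 3/4
P2 indiff ⇒ p·6+(1-p)·7 = p·5+(1-p)·8 ⇒ p(1) = (1-p)(1) ⇒ p = 1/2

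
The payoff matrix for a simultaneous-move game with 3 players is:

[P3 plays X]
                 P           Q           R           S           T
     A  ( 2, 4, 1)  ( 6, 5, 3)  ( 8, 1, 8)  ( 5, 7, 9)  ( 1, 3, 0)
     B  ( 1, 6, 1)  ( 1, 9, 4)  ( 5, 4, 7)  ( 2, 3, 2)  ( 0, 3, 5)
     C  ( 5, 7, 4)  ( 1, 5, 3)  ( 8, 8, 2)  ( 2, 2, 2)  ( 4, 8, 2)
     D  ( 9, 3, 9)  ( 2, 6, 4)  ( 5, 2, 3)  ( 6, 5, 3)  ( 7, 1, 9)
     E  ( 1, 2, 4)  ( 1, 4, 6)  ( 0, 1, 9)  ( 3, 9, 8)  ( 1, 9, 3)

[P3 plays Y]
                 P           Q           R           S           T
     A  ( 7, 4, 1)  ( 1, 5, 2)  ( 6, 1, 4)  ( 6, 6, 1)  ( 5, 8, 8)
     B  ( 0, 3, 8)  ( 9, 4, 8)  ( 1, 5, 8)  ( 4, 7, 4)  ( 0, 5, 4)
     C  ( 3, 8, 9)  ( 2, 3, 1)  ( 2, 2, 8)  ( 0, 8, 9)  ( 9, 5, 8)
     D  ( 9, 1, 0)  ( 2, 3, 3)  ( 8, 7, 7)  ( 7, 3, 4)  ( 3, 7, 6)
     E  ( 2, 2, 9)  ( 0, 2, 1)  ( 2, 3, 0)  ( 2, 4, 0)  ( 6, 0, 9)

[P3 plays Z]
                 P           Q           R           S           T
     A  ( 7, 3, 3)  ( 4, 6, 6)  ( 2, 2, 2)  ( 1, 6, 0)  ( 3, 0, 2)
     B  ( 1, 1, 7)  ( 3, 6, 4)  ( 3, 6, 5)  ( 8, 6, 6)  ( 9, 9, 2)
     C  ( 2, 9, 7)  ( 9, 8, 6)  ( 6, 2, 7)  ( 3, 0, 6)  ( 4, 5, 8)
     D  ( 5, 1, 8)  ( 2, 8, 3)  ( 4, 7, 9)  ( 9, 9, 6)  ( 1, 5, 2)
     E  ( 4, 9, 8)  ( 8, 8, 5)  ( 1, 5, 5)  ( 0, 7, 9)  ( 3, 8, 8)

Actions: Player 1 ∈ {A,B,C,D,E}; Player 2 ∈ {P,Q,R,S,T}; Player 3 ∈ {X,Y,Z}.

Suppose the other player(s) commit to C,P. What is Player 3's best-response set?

argmax u_3 = {Y}

u_3(X vs C,P) = 4
u_3(Y vs C,P) = 9
u_3(Z vs C,P) = 7
max payoff 9 at {Y}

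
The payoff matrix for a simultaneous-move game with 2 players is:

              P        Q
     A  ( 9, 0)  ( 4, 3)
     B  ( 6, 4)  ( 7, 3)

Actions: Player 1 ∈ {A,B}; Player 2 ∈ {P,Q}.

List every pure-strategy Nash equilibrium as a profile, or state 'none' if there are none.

(A,P): not NE [P2→Q gives 3>0]
(A,Q): not NE [P1→B gives 7>4]
(B,P): not NE [P1→A gives 9>6]
(B,Q): not NE [P2→P gives 4>3]

PSNE: ∅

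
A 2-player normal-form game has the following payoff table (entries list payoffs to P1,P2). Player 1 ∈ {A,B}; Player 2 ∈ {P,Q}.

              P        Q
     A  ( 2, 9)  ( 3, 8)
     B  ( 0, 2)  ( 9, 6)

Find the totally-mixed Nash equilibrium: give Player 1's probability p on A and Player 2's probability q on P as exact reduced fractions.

P1 indiff ⇒ q·2+(1-q)·3 = q·0+(1-q)·9 ⇒ q(2) = (1-q)(6) ⇒ q = 3/4
P2 indiff ⇒ p·9+(1-p)·2 = p·8+(1-p)·6 ⇒ p(1) = (1-p)(4) ⇒ p = 4/5

(p,q) = (4/5, 3/4)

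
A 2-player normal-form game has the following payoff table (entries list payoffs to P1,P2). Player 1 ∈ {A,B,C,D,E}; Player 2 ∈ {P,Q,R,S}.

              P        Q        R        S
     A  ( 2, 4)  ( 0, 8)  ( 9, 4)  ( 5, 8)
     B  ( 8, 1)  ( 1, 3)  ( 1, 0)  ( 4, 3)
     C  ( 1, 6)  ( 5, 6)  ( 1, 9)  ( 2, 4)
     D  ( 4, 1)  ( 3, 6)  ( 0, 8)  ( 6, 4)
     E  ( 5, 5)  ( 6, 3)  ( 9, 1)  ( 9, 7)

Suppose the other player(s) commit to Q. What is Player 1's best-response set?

u_1(A vs Q) = 0
u_1(B vs Q) = 1
u_1(C vs Q) = 5
u_1(D vs Q) = 3
u_1(E vs Q) = 6
max payoff 6 at {E}

argmax u_1 = {E}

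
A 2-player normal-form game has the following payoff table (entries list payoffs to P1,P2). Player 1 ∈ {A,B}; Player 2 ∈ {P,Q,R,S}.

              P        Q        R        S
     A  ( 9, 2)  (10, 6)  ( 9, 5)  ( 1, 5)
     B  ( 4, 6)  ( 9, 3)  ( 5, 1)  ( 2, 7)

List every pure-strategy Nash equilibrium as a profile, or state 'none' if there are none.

(A,P): not NE [P2→Q gives 6>2]
(A,Q): NE
(A,R): not NE [P2→Q gives 6>5]
(A,S): not NE [P1→B gives 2>1; P2→Q gives 6>5]
(B,P): not NE [P1→A gives 9>4; P2→S gives 7>6]
(B,Q): not NE [P1→A gives 10>9; P2→S gives 7>3]
(B,R): not NE [P1→A gives 9>5; P2→S gives 7>1]
(B,S): NE

Nash profiles: (A,Q), (B,S)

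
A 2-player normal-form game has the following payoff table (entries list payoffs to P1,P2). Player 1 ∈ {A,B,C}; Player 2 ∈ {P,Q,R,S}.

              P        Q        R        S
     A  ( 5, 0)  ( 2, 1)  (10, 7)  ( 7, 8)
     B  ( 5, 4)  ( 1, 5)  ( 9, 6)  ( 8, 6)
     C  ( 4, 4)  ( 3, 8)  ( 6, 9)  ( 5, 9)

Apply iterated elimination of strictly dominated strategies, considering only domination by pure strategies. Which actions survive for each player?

Survivors P1:{A,B} P2:{R,S}

P2 drop P (Q beats it: A:1>0 B:5>4 C:8>4)
P2 drop Q (R beats it: A:7>1 B:6>5 C:9>8)
P1 drop C (A beats it: R:10>6 S:7>5)
P1→{A,B} P2→{R,S}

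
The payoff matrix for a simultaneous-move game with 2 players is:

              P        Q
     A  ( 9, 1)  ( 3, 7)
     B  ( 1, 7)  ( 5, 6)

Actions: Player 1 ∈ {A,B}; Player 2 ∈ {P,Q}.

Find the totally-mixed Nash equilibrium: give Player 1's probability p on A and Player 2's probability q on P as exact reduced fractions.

(p,q) = (1/7, 1/5)

P1 indiff ⇒ q·9+(1-q)·3 = q·1+(1-q)·5 ⇒ q(8) = (1-q)(2) ⇒ q = 1/5
P2 indiff ⇒ p·1+(1-p)·7 = p·7+(1-p)·6 ⇒ p(-6) = (1-p)(-1) ⇒ p = 1/7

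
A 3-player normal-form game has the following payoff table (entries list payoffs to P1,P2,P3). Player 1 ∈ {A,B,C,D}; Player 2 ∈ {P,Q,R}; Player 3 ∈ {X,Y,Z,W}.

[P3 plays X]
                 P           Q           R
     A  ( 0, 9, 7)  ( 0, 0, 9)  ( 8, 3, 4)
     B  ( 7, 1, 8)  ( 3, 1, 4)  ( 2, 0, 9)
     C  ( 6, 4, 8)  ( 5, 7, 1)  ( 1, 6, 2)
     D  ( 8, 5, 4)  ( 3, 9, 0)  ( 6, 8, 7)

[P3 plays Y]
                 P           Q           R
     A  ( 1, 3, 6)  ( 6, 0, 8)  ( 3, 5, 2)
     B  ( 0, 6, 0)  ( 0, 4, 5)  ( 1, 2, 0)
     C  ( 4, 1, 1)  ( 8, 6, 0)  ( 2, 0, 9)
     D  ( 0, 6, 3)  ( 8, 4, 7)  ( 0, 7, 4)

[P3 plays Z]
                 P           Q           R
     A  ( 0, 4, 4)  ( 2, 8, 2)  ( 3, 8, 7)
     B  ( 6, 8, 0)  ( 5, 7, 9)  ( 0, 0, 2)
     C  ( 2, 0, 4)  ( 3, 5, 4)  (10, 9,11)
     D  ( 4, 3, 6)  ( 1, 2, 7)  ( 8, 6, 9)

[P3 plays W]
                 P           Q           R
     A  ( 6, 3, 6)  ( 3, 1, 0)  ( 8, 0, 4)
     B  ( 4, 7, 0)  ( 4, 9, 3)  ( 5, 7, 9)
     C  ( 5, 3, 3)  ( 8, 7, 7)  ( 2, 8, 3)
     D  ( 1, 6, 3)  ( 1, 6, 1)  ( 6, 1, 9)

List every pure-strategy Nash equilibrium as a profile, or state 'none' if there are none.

Nash profiles: (C,R,Z)

(A,P,X): not NE [P1→D gives 8>0]
(A,P,Y): not NE [P1→C gives 4>1; P2→R gives 5>3; P3→X gives 7>6]
(A,P,Z): not NE [P1→B gives 6>0; P2→R gives 8>4; P3→X gives 7>4]
(A,P,W): not NE [P3→X gives 7>6]
(A,Q,X): not NE [P1→C gives 5>0; P2→P gives 9>0]
(A,Q,Y): not NE [P1→D gives 8>6; P2→R gives 5>0; P3→X gives 9>8]
(A,Q,Z): not NE [P1→B gives 5>2; P3→X gives 9>2]
(A,Q,W): not NE [P1→C gives 8>3; P2→P gives 3>1; P3→X gives 9>0]
(A,R,X): not NE [P2→P gives 9>3; P3→Z gives 7>4]
(A,R,Y): not NE [P3→Z gives 7>2]
(A,R,Z): not NE [P1→C gives 10>3]
(A,R,W): not NE [P2→P gives 3>0; P3→Z gives 7>4]
(B,P,X): not NE [P1→D gives 8>7]
(B,P,Y): not NE [P1→C gives 4>0; P3→X gives 8>0]
(B,P,Z): not NE [P3→X gives 8>0]
(B,P,W): not NE [P1→A gives 6>4; P2→Q gives 9>7; P3→X gives 8>0]
(B,Q,X): not NE [P1→C gives 5>3; P3→Z gives 9>4]
(B,Q,Y): not NE [P1→D gives 8>0; P2→P gives 6>4; P3→Z gives 9>5]
(B,Q,Z): not NE [P2→P gives 8>7]
(B,Q,W): not NE [P1→C gives 8>4; P3→Z gives 9>3]
(B,R,X): not NE [P1→A gives 8>2; P2→Q gives 1>0]
(B,R,Y): not NE [P1→A gives 3>1; P2→P gives 6>2; P3→W gives 9>0]
(B,R,Z): not NE [P1→C gives 10>0; P2→P gives 8>0; P3→W gives 9>2]
(B,R,W): not NE [P1→A gives 8>5; P2→Q gives 9>7]
(C,P,X): not NE [P1→D gives 8>6; P2→Q gives 7>4]
(C,P,Y): not NE [P2→Q gives 6>1; P3→X gives 8>1]
(C,P,Z): not NE [P1→B gives 6>2; P2→R gives 9>0; P3→X gives 8>4]
(C,P,W): not NE [P1→A gives 6>5; P2→R gives 8>3; P3→X gives 8>3]
(C,Q,X): not NE [P3→W gives 7>1]
(C,Q,Y): not NE [P3→W gives 7>0]
(C,Q,Z): not NE [P1→B gives 5>3; P2→R gives 9>5; P3→W gives 7>4]
(C,Q,W): not NE [P2→R gives 8>7]
(C,R,X): not NE [P1→A gives 8>1; P2→Q gives 7>6; P3→Z gives 11>2]
(C,R,Y): not NE [P1→A gives 3>2; P2→Q gives 6>0; P3→Z gives 11>9]
(C,R,Z): NE
(C,R,W): not NE [P1→A gives 8>2; P3→Z gives 11>3]
(D,P,X): not NE [P2→Q gives 9>5; P3→Z gives 6>4]
(D,P,Y): not NE [P1→C gives 4>0; P2→R gives 7>6; P3→Z gives 6>3]
(D,P,Z): not NE [P1→B gives 6>4; P2→R gives 6>3]
(D,P,W): not NE [P1→A gives 6>1; P3→Z gives 6>3]
(D,Q,X): not NE [P1→C gives 5>3; P3→Z gives 7>0]
(D,Q,Y): not NE [P2→R gives 7>4]
(D,Q,Z): not NE [P1→B gives 5>1; P2→R gives 6>2]
(D,Q,W): not NE [P1→C gives 8>1; P3→Z gives 7>1]
(D,R,X): not NE [P1→A gives 8>6; P2→Q gives 9>8; P3→W gives 9>7]
(D,R,Y): not NE [P1→A gives 3>0; P3→W gives 9>4]
(D,R,Z): not NE [P1→C gives 10>8]
(D,R,W): not NE [P1→A gives 8>6; P2→Q gives 6>1]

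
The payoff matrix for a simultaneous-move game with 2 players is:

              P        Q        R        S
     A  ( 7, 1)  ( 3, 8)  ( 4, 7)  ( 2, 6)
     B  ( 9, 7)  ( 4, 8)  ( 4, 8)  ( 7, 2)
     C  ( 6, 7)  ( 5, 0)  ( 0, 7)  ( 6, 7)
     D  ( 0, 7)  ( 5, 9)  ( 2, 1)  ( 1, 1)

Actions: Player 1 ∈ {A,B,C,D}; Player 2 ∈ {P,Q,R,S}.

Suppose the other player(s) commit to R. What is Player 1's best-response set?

BR_1 = {A,B}

u_1(A vs R) = 4
u_1(B vs R) = 4
u_1(C vs R) = 0
u_1(D vs R) = 2
max payoff 4 at {A,B}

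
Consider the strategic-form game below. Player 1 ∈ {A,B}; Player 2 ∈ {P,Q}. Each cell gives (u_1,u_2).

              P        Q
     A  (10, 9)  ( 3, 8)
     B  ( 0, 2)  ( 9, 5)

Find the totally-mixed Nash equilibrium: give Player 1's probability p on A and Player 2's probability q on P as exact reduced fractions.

P1 indiff ⇒ q·10+(1-q)·3 = q·0+(1-q)·9 ⇒ q(10) = (1-q)(6) ⇒ q = 3/8
P2 indiff ⇒ p·9+(1-p)·2 = p·8+(1-p)·5 ⇒ p(1) = (1-p)(3) ⇒ p = 3/4

(p,q) = (3/4, 3/8)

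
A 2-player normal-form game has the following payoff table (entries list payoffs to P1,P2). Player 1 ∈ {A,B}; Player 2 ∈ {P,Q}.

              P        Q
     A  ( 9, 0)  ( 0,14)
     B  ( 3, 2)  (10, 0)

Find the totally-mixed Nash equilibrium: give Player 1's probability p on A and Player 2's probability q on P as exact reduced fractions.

(p,q) = (1/8, 5/8)

P1 indiff ⇒ q·9+(1-q)·0 = q·3+(1-q)·10 ⇒ q(6) = (1-q)(10) ⇒ q = 5/8
P2 indiff ⇒ p·0+(1-p)·2 = p·14+(1-p)·0 ⇒ p(-14) = (1-p)(-2) ⇒ p = 1/8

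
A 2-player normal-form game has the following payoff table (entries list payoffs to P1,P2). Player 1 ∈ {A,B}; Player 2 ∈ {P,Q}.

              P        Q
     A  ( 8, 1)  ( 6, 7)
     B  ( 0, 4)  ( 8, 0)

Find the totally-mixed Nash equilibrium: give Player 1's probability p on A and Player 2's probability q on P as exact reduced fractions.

P1 mixes 2/5 on A; P2 mixes 1/5 on P

P1 indiff ⇒ q·8+(1-q)·6 = q·0+(1-q)·8 ⇒ q(8) = (1-q)(2) ⇒ q = 1/5
P2 indiff ⇒ p·1+(1-p)·4 = p·7+(1-p)·0 ⇒ p(-6) = (1-p)(-4) ⇒ p = 2/5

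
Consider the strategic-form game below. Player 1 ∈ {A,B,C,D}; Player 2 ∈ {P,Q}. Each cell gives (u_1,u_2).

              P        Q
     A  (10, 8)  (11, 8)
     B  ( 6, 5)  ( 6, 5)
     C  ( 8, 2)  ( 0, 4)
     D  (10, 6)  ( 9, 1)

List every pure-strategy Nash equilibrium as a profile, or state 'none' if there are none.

(A,P): NE
(A,Q): NE
(B,P): not NE [P1→D gives 10>6]
(B,Q): not NE [P1→A gives 11>6]
(C,P): not NE [P1→D gives 10>8; P2→Q gives 4>2]
(C,Q): not NE [P1→A gives 11>0]
(D,P): NE
(D,Q): not NE [P1→A gives 11>9; P2→P gives 6>1]

NE set: (A,P), (A,Q), (D,P)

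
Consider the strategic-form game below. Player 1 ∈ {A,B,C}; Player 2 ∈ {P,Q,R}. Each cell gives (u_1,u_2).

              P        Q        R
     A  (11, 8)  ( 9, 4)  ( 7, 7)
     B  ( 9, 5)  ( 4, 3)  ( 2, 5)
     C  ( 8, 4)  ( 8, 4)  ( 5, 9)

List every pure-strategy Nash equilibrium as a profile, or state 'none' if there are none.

Nash profiles: (A,P)

(A,P): NE
(A,Q): not NE [P2→P gives 8>4]
(A,R): not NE [P2→P gives 8>7]
(B,P): not NE [P1→A gives 11>9]
(B,Q): not NE [P1→A gives 9>4; P2→R gives 5>3]
(B,R): not NE [P1→A gives 7>2]
(C,P): not NE [P1→A gives 11>8; P2→R gives 9>4]
(C,Q): not NE [P1→A gives 9>8; P2→R gives 9>4]
(C,R): not NE [P1→A gives 7>5]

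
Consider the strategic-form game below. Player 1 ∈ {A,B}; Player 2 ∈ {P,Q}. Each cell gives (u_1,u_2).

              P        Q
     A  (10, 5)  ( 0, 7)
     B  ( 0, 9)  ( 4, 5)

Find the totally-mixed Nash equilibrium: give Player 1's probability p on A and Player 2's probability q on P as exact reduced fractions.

P1 indiff ⇒ q·10+(1-q)·0 = q·0+(1-q)·4 ⇒ q(10) = (1-q)(4) ⇒ q = 2/7
P2 indiff ⇒ p·5+(1-p)·9 = p·7+(1-p)·5 ⇒ p(-2) = (1-p)(-4) ⇒ p = 2/3

(p,q) = (2/3, 2/7)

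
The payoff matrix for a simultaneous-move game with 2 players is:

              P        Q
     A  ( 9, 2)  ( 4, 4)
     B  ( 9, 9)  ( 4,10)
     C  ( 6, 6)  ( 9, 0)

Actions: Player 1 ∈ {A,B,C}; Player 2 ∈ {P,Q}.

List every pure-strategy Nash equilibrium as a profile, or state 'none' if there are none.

Equilibria: none

(A,P): not NE [P2→Q gives 4>2]
(A,Q): not NE [P1→C gives 9>4]
(B,P): not NE [P2→Q gives 10>9]
(B,Q): not NE [P1→C gives 9>4]
(C,P): not NE [P1→B gives 9>6]
(C,Q): not NE [P2→P gives 6>0]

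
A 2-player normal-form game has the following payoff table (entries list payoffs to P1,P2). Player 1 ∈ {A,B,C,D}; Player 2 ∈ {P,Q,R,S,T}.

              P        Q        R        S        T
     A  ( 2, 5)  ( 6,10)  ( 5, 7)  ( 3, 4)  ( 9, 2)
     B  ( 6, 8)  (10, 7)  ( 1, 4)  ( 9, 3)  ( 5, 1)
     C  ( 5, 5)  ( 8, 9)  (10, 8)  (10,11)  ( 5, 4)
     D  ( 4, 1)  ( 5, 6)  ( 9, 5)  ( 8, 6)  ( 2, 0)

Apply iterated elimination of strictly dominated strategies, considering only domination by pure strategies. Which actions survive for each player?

P1 drop D (C beats it: P:5>4 Q:8>5 R:10>9 S:10>8 T:5>2)
P2 drop R (Q beats it: A:10>7 B:7>4 C:9>8)
P2 drop T (P beats it: A:5>2 B:8>1 C:5>4)
P1 drop A (B beats it: P:6>2 Q:10>6 S:9>3)
P1→{B,C} P2→{P,Q,S}

Survivors P1:{B,C} P2:{P,Q,S}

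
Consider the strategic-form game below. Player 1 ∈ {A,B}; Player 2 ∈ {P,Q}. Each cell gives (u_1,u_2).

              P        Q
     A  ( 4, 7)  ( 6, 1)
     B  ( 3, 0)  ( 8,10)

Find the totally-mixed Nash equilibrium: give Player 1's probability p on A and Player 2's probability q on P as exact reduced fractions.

P1 indiff ⇒ q·4+(1-q)·6 = q·3+(1-q)·8 ⇒ q(1) = (1-q)(2) ⇒ q = 2/3
P2 indiff ⇒ p·7+(1-p)·0 = p·1+(1-p)·10 ⇒ p(6) = (1-p)(10) ⇒ p = 5/8

P1 mixes 5/8 on A; P2 mixes 2/3 on P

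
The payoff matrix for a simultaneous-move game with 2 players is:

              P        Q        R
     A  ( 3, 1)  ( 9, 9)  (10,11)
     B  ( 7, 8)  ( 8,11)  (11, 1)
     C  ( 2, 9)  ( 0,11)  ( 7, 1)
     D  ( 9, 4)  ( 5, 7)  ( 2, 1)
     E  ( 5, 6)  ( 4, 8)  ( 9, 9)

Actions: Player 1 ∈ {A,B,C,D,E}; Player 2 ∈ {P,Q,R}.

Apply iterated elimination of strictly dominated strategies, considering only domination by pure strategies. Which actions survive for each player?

Remaining: P1:{A,B} P2:{Q,R}

P1 drop C (A beats it: P:3>2 Q:9>0 R:10>7)
P1 drop E (B beats it: P:7>5 Q:8>4 R:11>9)
P2 drop P (Q beats it: A:9>1 B:11>8 D:7>4)
P1 drop D (A beats it: Q:9>5 R:10>2)
P1→{A,B} P2→{Q,R}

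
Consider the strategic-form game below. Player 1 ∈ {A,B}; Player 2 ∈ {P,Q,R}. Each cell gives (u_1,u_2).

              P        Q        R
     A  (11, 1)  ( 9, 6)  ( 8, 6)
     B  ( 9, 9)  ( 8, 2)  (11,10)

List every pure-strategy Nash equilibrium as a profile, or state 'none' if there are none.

NE set: (A,Q), (B,R)

(A,P): not NE [P2→R gives 6>1]
(A,Q): NE
(A,R): not NE [P1→B gives 11>8]
(B,P): not NE [P1→A gives 11>9; P2→R gives 10>9]
(B,Q): not NE [P1→A gives 9>8; P2→R gives 10>2]
(B,R): NE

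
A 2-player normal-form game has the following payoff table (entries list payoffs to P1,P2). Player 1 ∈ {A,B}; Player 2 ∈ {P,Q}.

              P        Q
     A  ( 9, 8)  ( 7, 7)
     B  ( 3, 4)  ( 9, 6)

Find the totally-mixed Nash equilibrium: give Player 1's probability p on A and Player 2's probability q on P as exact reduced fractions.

P1 indiff ⇒ q·9+(1-q)·7 = q·3+(1-q)·9 ⇒ q(6) = (1-q)(2) ⇒ q = 1/4
P2 indiff ⇒ p·8+(1-p)·4 = p·7+(1-p)·6 ⇒ p(1) = (1-p)(2) ⇒ p = 2/3

p=2/3, q=1/4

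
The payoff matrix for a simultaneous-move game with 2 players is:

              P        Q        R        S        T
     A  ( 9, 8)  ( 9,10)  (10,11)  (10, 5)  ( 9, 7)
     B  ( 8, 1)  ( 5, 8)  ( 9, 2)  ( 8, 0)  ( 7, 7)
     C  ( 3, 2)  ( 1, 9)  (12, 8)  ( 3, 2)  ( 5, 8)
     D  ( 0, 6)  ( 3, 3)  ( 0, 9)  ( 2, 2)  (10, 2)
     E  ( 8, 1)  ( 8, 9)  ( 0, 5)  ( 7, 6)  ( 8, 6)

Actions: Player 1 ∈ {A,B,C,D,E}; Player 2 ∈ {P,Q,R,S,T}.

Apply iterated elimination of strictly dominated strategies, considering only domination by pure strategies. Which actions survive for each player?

Remaining: P1:{A,C} P2:{Q,R}

P1 drop B (A beats it: P:9>8 Q:9>5 R:10>9 S:10>8 T:9>7)
P1 drop E (A beats it: P:9>8 Q:9>8 R:10>0 S:10>7 T:9>8)
P2 drop P (R beats it: A:11>8 C:8>2 D:9>6)
P2 drop S (Q beats it: A:10>5 C:9>2 D:3>2)
P2 drop T (Q beats it: A:10>7 C:9>8 D:3>2)
P1 drop D (A beats it: Q:9>3 R:10>0)
P1→{A,C} P2→{Q,R}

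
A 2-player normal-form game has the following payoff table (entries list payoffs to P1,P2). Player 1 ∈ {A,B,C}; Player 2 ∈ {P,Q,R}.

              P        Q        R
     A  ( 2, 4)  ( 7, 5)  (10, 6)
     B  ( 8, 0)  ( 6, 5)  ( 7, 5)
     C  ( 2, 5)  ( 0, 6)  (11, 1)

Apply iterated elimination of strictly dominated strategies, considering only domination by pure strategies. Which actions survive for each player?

Survivors P1:{A,C} P2:{Q,R}

P2 drop P (Q beats it: A:5>4 B:5>0 C:6>5)
P1 drop B (A beats it: Q:7>6 R:10>7)
P1→{A,C} P2→{Q,R}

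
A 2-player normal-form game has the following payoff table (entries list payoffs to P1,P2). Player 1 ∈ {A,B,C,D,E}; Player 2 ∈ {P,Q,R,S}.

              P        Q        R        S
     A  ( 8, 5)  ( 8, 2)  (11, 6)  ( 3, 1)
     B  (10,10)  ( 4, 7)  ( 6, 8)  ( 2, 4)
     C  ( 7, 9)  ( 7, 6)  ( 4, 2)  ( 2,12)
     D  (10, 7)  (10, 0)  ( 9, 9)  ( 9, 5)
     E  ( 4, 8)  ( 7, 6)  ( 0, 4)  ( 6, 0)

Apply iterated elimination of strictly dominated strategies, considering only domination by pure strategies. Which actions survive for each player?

P1 drop C (A beats it: P:8>7 Q:8>7 R:11>4 S:3>2)
P1 drop E (D beats it: P:10>4 Q:10>7 R:9>0 S:9>6)
P2 drop Q (P beats it: A:5>2 B:10>7 D:7>0)
P2 drop S (P beats it: A:5>1 B:10>4 D:7>5)
P1→{A,B,D} P2→{P,R}

Survivors P1:{A,B,D} P2:{P,R}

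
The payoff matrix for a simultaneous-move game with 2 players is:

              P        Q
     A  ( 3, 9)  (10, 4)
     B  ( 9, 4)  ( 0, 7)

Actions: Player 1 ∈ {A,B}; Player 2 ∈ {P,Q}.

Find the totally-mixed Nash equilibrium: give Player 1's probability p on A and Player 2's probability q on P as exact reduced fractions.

P1 mixes 3/8 on A; P2 mixes 5/8 on P

P1 indiff ⇒ q·3+(1-q)·10 = q·9+(1-q)·0 ⇒ q(-6) = (1-q)(-10) ⇒ q = 5/8
P2 indiff ⇒ p·9+(1-p)·4 = p·4+(1-p)·7 ⇒ p(5) = (1-p)(3) ⇒ p = 3/8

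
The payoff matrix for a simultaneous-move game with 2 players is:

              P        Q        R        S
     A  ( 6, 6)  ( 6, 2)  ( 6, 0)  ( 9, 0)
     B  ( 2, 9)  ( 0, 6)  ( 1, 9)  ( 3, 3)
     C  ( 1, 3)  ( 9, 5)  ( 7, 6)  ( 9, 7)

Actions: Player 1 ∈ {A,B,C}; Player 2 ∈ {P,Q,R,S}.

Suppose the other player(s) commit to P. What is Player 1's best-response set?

argmax u_1 = {A}

u_1(A vs P) = 6
u_1(B vs P) = 2
u_1(C vs P) = 1
max payoff 6 at {A}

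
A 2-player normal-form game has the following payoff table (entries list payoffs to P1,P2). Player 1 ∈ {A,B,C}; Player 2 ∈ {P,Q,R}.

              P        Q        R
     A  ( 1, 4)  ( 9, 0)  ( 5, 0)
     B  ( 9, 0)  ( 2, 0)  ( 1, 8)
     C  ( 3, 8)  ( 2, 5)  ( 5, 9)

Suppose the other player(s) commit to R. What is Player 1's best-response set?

u_1(A vs R) = 5
u_1(B vs R) = 1
u_1(C vs R) = 5
max payoff 5 at {A,C}

argmax u_1 = {A,C}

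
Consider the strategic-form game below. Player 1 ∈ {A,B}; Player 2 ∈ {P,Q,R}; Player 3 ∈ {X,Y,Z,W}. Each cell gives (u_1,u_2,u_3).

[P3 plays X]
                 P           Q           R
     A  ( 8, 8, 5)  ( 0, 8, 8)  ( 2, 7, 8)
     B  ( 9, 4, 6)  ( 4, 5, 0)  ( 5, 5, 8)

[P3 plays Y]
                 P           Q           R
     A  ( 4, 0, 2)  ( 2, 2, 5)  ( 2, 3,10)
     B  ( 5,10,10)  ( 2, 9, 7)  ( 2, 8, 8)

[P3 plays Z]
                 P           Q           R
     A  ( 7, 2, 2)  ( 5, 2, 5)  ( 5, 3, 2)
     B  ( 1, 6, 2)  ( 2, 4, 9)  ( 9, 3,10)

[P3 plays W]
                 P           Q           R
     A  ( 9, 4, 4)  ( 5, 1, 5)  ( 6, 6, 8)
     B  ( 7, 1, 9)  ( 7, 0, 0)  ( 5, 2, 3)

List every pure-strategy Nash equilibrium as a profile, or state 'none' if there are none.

PSNE = {(A,R,Y), (B,P,Y)}

(A,P,X): not NE [P1→B gives 9>8]
(A,P,Y): not NE [P1→B gives 5>4; P2→R gives 3>0; P3→X gives 5>2]
(A,P,Z): not NE [P2→R gives 3>2; P3→X gives 5>2]
(A,P,W): not NE [P2→R gives 6>4; P3→X gives 5>4]
(A,Q,X): not NE [P1→B gives 4>0]
(A,Q,Y): not NE [P2→R gives 3>2; P3→X gives 8>5]
(A,Q,Z): not NE [P2→R gives 3>2; P3→X gives 8>5]
(A,Q,W): not NE [P1→B gives 7>5; P2→R gives 6>1; P3→X gives 8>5]
(A,R,X): not NE [P1→B gives 5>2; P2→Q gives 8>7; P3→Y gives 10>8]
(A,R,Y): NE
(A,R,Z): not NE [P1→B gives 9>5; P3→Y gives 10>2]
(A,R,W): not NE [P3→Y gives 10>8]
(B,P,X): not NE [P2→R gives 5>4; P3→Y gives 10>6]
(B,P,Y): NE
(B,P,Z): not NE [P1→A gives 7>1; P3→Y gives 10>2]
(B,P,W): not NE [P1→A gives 9>7; P2→R gives 2>1; P3→Y gives 10>9]
(B,Q,X): not NE [P3→Z gives 9>0]
(B,Q,Y): not NE [P2→P gives 10>9; P3→Z gives 9>7]
(B,Q,Z): not NE [P1→A gives 5>2; P2→P gives 6>4]
(B,Q,W): not NE [P2→R gives 2>0; P3→Z gives 9>0]
(B,R,X): not NE [P3→Z gives 10>8]
(B,R,Y): not NE [P2→P gives 10>8; P3→Z gives 10>8]
(B,R,Z): not NE [P2→P gives 6>3]
(B,R,W): not NE [P1→A gives 6>5; P3→Z gives 10>3]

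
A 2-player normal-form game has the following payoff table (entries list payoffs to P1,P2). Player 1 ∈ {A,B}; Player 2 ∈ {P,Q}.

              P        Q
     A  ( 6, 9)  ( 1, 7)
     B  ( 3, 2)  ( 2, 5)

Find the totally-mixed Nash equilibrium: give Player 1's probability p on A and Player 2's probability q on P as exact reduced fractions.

p=3/5, q=1/4

P1 indiff ⇒ q·6+(1-q)·1 = q·3+(1-q)·2 ⇒ q(3) = (1-q)(1) ⇒ q = 1/4
P2 indiff ⇒ p·9+(1-p)·2 = p·7+(1-p)·5 ⇒ p(2) = (1-p)(3) ⇒ p = 3/5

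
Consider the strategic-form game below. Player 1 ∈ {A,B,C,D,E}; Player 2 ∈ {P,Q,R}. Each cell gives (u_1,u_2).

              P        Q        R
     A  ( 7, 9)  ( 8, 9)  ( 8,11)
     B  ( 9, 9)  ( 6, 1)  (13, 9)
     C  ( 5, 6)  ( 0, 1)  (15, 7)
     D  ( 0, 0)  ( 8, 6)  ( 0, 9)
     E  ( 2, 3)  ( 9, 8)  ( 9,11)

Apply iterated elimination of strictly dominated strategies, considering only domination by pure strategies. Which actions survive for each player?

IESDS → P1:{B,C} P2:{P,R}

P1 drop D (E beats it: P:2>0 Q:9>8 R:9>0)
P2 drop Q (R beats it: A:11>9 B:9>1 C:7>1 E:11>8)
P1 drop A (B beats it: P:9>7 R:13>8)
P1 drop E (B beats it: P:9>2 R:13>9)
P1→{B,C} P2→{P,R}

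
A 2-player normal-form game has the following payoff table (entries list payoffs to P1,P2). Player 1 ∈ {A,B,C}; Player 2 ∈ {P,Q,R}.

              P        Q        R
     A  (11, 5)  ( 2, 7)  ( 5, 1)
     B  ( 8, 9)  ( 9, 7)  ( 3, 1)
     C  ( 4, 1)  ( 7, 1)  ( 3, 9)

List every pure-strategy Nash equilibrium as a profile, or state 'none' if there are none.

PSNE: ∅

(A,P): not NE [P2→Q gives 7>5]
(A,Q): not NE [P1→B gives 9>2]
(A,R): not NE [P2→Q gives 7>1]
(B,P): not NE [P1→A gives 11>8]
(B,Q): not NE [P2→P gives 9>7]
(B,R): not NE [P1→A gives 5>3; P2→P gives 9>1]
(C,P): not NE [P1→A gives 11>4; P2→R gives 9>1]
(C,Q): not NE [P1→B gives 9>7; P2→R gives 9>1]
(C,R): not NE [P1→A gives 5>3]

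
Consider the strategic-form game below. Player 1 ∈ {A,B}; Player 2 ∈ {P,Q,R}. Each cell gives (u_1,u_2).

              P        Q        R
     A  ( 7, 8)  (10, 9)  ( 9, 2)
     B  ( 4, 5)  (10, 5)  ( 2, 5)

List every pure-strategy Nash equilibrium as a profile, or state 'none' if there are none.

(A,P): not NE [P2→Q gives 9>8]
(A,Q): NE
(A,R): not NE [P2→Q gives 9>2]
(B,P): not NE [P1→A gives 7>4]
(B,Q): NE
(B,R): not NE [P1→A gives 9>2]

Nash profiles: (A,Q), (B,Q)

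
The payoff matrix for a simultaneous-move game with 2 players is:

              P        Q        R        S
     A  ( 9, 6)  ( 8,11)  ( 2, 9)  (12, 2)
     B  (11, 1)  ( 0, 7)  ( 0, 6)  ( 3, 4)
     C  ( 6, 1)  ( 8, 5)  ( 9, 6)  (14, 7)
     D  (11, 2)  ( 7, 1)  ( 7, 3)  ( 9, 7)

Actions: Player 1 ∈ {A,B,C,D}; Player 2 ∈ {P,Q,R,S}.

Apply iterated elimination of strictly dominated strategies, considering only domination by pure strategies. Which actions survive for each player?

P2 drop P (R beats it: A:9>6 B:6>1 C:6>1 D:3>2)
P1 drop B (A beats it: Q:8>0 R:2>0 S:12>3)
P1 drop D (C beats it: Q:8>7 R:9>7 S:14>9)
P1→{A,C} P2→{Q,R,S}

Remaining: P1:{A,C} P2:{Q,R,S}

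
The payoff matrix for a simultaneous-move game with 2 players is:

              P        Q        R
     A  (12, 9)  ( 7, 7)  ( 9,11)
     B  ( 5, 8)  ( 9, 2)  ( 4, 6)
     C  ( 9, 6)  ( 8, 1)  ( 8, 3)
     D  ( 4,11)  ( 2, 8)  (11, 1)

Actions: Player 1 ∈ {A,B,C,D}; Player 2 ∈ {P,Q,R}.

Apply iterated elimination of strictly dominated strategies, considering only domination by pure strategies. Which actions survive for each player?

Survivors P1:{A,D} P2:{P,R}

P2 drop Q (P beats it: A:9>7 B:8>2 C:6>1 D:11>8)
P1 drop B (A beats it: P:12>5 R:9>4)
P1 drop C (A beats it: P:12>9 R:9>8)
P1→{A,D} P2→{P,R}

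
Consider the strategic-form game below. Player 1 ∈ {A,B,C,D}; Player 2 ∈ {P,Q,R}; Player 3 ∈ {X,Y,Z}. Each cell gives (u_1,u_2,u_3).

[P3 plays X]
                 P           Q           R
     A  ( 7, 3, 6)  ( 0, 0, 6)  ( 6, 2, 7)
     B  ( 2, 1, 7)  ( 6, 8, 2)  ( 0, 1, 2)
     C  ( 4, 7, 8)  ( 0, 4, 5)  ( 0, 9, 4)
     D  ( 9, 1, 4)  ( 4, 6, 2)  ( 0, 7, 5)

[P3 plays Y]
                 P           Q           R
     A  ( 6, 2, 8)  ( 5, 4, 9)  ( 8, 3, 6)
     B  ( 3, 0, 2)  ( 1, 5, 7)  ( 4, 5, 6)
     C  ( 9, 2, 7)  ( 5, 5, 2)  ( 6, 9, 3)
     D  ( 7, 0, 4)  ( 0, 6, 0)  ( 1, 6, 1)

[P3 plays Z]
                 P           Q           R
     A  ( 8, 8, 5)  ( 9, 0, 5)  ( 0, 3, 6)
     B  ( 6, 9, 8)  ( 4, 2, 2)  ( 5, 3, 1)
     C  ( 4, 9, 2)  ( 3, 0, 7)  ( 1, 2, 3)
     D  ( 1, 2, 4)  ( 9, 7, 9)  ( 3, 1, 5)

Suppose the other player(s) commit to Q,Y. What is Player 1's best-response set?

argmax u_1 = {A,C}

u_1(A vs Q,Y) = 5
u_1(B vs Q,Y) = 1
u_1(C vs Q,Y) = 5
u_1(D vs Q,Y) = 0
max payoff 5 at {A,C}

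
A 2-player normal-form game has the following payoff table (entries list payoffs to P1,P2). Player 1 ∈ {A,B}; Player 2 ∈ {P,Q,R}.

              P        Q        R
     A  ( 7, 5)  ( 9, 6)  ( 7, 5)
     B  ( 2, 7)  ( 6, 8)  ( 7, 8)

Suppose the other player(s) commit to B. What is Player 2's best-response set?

u_2(P vs B) = 7
u_2(Q vs B) = 8
u_2(R vs B) = 8
max payoff 8 at {Q,R}

BR_2 = {Q,R}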